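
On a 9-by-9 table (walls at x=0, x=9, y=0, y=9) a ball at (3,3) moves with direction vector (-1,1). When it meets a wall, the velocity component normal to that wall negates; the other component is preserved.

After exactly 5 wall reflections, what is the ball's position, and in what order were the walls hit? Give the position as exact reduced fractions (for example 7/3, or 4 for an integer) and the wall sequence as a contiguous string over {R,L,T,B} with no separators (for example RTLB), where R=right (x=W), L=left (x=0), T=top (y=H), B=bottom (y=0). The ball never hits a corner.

1. t=3 → L at (0,6); v=(1,1)
2. t=3 → T at (3,9); v=(1,-1)
3. t=6 → R at (9,3); v=(-1,-1)
4. t=3 → B at (6,0); v=(-1,1)
5. t=6 → L at (0,6); v=(1,1)

Final position: (0,6)
Wall sequence: LTRBL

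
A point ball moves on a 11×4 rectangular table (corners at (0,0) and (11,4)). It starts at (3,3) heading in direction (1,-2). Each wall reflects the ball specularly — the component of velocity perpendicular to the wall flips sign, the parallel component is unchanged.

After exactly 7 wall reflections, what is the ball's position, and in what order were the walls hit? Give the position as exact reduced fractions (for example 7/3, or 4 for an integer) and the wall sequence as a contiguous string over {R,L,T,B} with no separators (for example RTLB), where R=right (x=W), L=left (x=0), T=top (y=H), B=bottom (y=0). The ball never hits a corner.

Final position: (15/2,4)
Wall sequence: BTBTRBT

1. t=3/2 → B at (9/2,0); v=(1,2)
2. t=2 → T at (13/2,4); v=(1,-2)
3. t=2 → B at (17/2,0); v=(1,2)
4. t=2 → T at (21/2,4); v=(1,-2)
5. t=1/2 → R at (11,3); v=(-1,-2)
6. t=3/2 → B at (19/2,0); v=(-1,2)
7. t=2 → T at (15/2,4); v=(-1,-2)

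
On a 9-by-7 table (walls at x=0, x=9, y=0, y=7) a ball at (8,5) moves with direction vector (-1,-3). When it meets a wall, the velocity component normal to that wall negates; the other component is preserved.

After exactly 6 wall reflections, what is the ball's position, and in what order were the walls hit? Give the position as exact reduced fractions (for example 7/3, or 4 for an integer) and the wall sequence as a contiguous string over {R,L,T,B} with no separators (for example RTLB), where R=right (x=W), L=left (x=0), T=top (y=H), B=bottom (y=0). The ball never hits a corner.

Final position: (3,0)
Wall sequence: BTBLTB

1. t=5/3 → B at (19/3,0); v=(-1,3)
2. t=7/3 → T at (4,7); v=(-1,-3)
3. t=7/3 → B at (5/3,0); v=(-1,3)
4. t=5/3 → L at (0,5); v=(1,3)
5. t=2/3 → T at (2/3,7); v=(1,-3)
6. t=7/3 → B at (3,0); v=(1,3)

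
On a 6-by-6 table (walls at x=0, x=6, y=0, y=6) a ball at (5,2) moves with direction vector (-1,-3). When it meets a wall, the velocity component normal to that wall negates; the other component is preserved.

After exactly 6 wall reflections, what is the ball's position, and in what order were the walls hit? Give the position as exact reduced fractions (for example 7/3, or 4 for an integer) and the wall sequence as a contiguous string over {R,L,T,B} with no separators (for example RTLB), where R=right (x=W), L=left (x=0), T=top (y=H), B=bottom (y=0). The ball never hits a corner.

Final position: (11/3,0)
Wall sequence: BTBLTB

1. t=2/3 → B at (13/3,0); v=(-1,3)
2. t=2 → T at (7/3,6); v=(-1,-3)
3. t=2 → B at (1/3,0); v=(-1,3)
4. t=1/3 → L at (0,1); v=(1,3)
5. t=5/3 → T at (5/3,6); v=(1,-3)
6. t=2 → B at (11/3,0); v=(1,3)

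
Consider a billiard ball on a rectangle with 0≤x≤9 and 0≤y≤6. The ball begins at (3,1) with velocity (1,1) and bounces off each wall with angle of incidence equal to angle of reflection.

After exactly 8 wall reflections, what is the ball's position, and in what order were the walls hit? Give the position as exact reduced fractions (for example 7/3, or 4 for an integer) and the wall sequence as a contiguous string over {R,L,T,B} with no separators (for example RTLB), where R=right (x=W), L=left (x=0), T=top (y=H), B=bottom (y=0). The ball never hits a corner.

Final position: (4,6)
Wall sequence: TRBLTBRT

1. t=5 → T at (8,6); v=(1,-1)
2. t=1 → R at (9,5); v=(-1,-1)
3. t=5 → B at (4,0); v=(-1,1)
4. t=4 → L at (0,4); v=(1,1)
5. t=2 → T at (2,6); v=(1,-1)
6. t=6 → B at (8,0); v=(1,1)
7. t=1 → R at (9,1); v=(-1,1)
8. t=5 → T at (4,6); v=(-1,-1)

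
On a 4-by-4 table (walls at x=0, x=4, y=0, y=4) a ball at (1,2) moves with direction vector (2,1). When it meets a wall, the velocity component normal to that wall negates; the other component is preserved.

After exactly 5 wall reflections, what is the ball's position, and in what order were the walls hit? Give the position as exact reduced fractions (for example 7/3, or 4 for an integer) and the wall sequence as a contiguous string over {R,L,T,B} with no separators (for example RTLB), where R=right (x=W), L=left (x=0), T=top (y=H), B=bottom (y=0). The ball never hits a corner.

1. t=3/2 → R at (4,7/2); v=(-2,1)
2. t=1/2 → T at (3,4); v=(-2,-1)
3. t=3/2 → L at (0,5/2); v=(2,-1)
4. t=2 → R at (4,1/2); v=(-2,-1)
5. t=1/2 → B at (3,0); v=(-2,1)

Final position: (3,0)
Wall sequence: RTLRB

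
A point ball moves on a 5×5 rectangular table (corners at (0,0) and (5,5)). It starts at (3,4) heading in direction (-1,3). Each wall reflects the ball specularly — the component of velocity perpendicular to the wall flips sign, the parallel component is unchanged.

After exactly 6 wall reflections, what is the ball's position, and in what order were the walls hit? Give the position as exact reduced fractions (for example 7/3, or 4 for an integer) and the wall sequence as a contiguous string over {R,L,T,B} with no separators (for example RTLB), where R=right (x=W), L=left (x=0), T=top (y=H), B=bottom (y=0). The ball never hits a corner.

Final position: (4,5)
Wall sequence: TBLTBT

1. t=1/3 → T at (8/3,5); v=(-1,-3)
2. t=5/3 → B at (1,0); v=(-1,3)
3. t=1 → L at (0,3); v=(1,3)
4. t=2/3 → T at (2/3,5); v=(1,-3)
5. t=5/3 → B at (7/3,0); v=(1,3)
6. t=5/3 → T at (4,5); v=(1,-3)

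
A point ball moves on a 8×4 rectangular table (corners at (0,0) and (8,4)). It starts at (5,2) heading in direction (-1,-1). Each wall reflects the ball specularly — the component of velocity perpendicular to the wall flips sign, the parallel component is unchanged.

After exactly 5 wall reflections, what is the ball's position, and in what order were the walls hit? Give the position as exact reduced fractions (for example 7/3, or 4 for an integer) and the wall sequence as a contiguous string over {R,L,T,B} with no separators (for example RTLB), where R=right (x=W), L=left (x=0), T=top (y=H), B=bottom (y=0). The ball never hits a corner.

1. t=2 → B at (3,0); v=(-1,1)
2. t=3 → L at (0,3); v=(1,1)
3. t=1 → T at (1,4); v=(1,-1)
4. t=4 → B at (5,0); v=(1,1)
5. t=3 → R at (8,3); v=(-1,1)

Final position: (8,3)
Wall sequence: BLTBR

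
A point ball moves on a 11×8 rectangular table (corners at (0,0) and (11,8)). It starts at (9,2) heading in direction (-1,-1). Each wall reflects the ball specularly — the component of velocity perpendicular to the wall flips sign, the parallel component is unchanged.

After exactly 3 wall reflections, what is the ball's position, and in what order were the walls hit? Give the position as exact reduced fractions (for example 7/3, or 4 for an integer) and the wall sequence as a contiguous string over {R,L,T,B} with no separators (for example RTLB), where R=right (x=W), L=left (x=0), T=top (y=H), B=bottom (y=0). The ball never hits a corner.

1. t=2 → B at (7,0); v=(-1,1)
2. t=7 → L at (0,7); v=(1,1)
3. t=1 → T at (1,8); v=(1,-1)

Final position: (1,8)
Wall sequence: BLT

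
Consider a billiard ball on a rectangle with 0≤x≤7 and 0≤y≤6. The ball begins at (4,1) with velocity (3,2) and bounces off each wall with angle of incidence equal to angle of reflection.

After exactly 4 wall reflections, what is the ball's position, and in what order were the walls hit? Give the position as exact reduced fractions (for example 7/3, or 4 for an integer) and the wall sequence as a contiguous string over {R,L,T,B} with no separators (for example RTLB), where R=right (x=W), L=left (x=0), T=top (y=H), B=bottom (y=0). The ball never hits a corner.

Final position: (13/2,0)
Wall sequence: RTLB

1. t=1 → R at (7,3); v=(-3,2)
2. t=3/2 → T at (5/2,6); v=(-3,-2)
3. t=5/6 → L at (0,13/3); v=(3,-2)
4. t=13/6 → B at (13/2,0); v=(3,2)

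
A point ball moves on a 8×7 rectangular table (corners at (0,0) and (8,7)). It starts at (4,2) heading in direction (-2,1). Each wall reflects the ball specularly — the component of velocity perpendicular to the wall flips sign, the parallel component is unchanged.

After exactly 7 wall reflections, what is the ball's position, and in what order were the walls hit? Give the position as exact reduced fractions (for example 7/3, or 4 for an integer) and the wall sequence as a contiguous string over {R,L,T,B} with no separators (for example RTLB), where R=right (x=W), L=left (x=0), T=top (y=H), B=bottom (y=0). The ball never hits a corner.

1. t=2 → L at (0,4); v=(2,1)
2. t=3 → T at (6,7); v=(2,-1)
3. t=1 → R at (8,6); v=(-2,-1)
4. t=4 → L at (0,2); v=(2,-1)
5. t=2 → B at (4,0); v=(2,1)
6. t=2 → R at (8,2); v=(-2,1)
7. t=4 → L at (0,6); v=(2,1)

Final position: (0,6)
Wall sequence: LTRLBRL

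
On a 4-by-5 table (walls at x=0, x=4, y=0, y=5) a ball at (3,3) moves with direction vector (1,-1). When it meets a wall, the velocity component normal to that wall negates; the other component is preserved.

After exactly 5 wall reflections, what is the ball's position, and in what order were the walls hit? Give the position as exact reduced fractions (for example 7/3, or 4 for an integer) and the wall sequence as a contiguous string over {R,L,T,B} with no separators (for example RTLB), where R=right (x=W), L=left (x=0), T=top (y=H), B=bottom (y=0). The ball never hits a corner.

Final position: (4,4)
Wall sequence: RBLTR

1. t=1 → R at (4,2); v=(-1,-1)
2. t=2 → B at (2,0); v=(-1,1)
3. t=2 → L at (0,2); v=(1,1)
4. t=3 → T at (3,5); v=(1,-1)
5. t=1 → R at (4,4); v=(-1,-1)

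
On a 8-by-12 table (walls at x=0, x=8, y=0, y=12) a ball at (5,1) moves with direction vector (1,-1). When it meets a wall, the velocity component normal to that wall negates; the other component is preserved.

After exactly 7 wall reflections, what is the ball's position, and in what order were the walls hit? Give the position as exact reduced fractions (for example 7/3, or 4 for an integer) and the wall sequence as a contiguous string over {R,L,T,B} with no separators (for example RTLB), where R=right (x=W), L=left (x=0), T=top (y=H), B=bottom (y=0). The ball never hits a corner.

1. t=1 → B at (6,0); v=(1,1)
2. t=2 → R at (8,2); v=(-1,1)
3. t=8 → L at (0,10); v=(1,1)
4. t=2 → T at (2,12); v=(1,-1)
5. t=6 → R at (8,6); v=(-1,-1)
6. t=6 → B at (2,0); v=(-1,1)
7. t=2 → L at (0,2); v=(1,1)

Final position: (0,2)
Wall sequence: BRLTRBL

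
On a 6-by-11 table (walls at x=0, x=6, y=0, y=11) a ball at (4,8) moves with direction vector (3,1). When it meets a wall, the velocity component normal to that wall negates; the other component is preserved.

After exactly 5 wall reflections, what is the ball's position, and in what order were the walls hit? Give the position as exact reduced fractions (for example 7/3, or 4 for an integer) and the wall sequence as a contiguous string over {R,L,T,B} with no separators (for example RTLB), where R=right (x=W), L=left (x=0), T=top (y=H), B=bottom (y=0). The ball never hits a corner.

1. t=2/3 → R at (6,26/3); v=(-3,1)
2. t=2 → L at (0,32/3); v=(3,1)
3. t=1/3 → T at (1,11); v=(3,-1)
4. t=5/3 → R at (6,28/3); v=(-3,-1)
5. t=2 → L at (0,22/3); v=(3,-1)

Final position: (0,22/3)
Wall sequence: RLTRL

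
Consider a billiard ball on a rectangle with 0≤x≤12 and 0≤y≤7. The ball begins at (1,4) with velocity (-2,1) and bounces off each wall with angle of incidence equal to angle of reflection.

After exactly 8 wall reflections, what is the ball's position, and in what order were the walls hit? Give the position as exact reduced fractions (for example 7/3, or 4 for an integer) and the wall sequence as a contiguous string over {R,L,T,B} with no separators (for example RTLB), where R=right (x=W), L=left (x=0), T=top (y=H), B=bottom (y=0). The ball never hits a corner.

1. t=1/2 → L at (0,9/2); v=(2,1)
2. t=5/2 → T at (5,7); v=(2,-1)
3. t=7/2 → R at (12,7/2); v=(-2,-1)
4. t=7/2 → B at (5,0); v=(-2,1)
5. t=5/2 → L at (0,5/2); v=(2,1)
6. t=9/2 → T at (9,7); v=(2,-1)
7. t=3/2 → R at (12,11/2); v=(-2,-1)
8. t=11/2 → B at (1,0); v=(-2,1)

Final position: (1,0)
Wall sequence: LTRBLTRB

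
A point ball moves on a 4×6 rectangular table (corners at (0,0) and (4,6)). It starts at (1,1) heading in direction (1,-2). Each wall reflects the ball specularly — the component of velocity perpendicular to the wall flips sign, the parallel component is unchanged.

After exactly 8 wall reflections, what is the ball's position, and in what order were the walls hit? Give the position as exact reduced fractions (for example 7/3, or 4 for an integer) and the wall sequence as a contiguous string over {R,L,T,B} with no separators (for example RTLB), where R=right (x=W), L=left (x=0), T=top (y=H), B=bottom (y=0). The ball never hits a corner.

Final position: (5/2,0)
Wall sequence: BRTBLTRB

1. t=1/2 → B at (3/2,0); v=(1,2)
2. t=5/2 → R at (4,5); v=(-1,2)
3. t=1/2 → T at (7/2,6); v=(-1,-2)
4. t=3 → B at (1/2,0); v=(-1,2)
5. t=1/2 → L at (0,1); v=(1,2)
6. t=5/2 → T at (5/2,6); v=(1,-2)
7. t=3/2 → R at (4,3); v=(-1,-2)
8. t=3/2 → B at (5/2,0); v=(-1,2)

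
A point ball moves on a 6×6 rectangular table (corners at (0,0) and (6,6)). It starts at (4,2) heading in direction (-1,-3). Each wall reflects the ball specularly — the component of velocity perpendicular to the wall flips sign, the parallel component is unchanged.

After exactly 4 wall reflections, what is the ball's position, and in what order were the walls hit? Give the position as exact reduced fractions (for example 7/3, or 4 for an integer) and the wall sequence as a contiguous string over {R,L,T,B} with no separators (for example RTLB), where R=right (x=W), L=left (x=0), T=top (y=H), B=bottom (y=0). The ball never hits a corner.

Final position: (2/3,0)
Wall sequence: BTLB

1. t=2/3 → B at (10/3,0); v=(-1,3)
2. t=2 → T at (4/3,6); v=(-1,-3)
3. t=4/3 → L at (0,2); v=(1,-3)
4. t=2/3 → B at (2/3,0); v=(1,3)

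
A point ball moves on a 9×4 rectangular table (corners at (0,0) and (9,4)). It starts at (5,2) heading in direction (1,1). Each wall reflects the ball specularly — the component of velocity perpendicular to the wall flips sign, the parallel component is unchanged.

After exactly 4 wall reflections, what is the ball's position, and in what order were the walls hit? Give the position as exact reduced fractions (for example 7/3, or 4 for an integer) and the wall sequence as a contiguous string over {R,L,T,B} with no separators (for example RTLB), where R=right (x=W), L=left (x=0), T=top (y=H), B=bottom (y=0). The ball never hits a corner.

1. t=2 → T at (7,4); v=(1,-1)
2. t=2 → R at (9,2); v=(-1,-1)
3. t=2 → B at (7,0); v=(-1,1)
4. t=4 → T at (3,4); v=(-1,-1)

Final position: (3,4)
Wall sequence: TRBT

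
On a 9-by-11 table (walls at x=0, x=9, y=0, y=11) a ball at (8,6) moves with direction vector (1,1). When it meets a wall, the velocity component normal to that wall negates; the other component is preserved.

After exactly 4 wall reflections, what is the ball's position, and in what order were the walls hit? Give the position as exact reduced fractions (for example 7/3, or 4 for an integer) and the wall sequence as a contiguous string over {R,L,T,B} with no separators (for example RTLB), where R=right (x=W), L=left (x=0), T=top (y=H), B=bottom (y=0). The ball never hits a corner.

Final position: (6,0)
Wall sequence: RTLB

1. t=1 → R at (9,7); v=(-1,1)
2. t=4 → T at (5,11); v=(-1,-1)
3. t=5 → L at (0,6); v=(1,-1)
4. t=6 → B at (6,0); v=(1,1)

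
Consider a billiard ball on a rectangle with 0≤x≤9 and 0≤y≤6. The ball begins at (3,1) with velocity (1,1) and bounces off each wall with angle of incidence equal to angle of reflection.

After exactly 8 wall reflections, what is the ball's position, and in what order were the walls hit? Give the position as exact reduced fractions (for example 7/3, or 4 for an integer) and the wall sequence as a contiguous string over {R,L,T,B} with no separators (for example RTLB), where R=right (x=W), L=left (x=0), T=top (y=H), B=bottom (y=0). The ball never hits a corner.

1. t=5 → T at (8,6); v=(1,-1)
2. t=1 → R at (9,5); v=(-1,-1)
3. t=5 → B at (4,0); v=(-1,1)
4. t=4 → L at (0,4); v=(1,1)
5. t=2 → T at (2,6); v=(1,-1)
6. t=6 → B at (8,0); v=(1,1)
7. t=1 → R at (9,1); v=(-1,1)
8. t=5 → T at (4,6); v=(-1,-1)

Final position: (4,6)
Wall sequence: TRBLTBRT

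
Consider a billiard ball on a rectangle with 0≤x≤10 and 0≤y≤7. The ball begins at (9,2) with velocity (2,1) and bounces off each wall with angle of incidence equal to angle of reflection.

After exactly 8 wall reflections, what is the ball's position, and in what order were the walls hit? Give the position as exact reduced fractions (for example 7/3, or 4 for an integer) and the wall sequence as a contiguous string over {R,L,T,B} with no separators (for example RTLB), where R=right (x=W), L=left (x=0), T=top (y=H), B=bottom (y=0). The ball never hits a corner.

Final position: (10,11/2)
Wall sequence: RTLRBLTR

1. t=1/2 → R at (10,5/2); v=(-2,1)
2. t=9/2 → T at (1,7); v=(-2,-1)
3. t=1/2 → L at (0,13/2); v=(2,-1)
4. t=5 → R at (10,3/2); v=(-2,-1)
5. t=3/2 → B at (7,0); v=(-2,1)
6. t=7/2 → L at (0,7/2); v=(2,1)
7. t=7/2 → T at (7,7); v=(2,-1)
8. t=3/2 → R at (10,11/2); v=(-2,-1)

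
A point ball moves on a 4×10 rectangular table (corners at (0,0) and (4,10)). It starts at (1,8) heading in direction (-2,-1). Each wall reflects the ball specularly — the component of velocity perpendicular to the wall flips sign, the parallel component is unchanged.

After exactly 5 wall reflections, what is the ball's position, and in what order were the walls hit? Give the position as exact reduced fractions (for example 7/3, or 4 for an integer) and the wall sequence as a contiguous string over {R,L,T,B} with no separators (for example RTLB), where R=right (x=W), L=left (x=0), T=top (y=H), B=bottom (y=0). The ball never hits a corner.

1. t=1/2 → L at (0,15/2); v=(2,-1)
2. t=2 → R at (4,11/2); v=(-2,-1)
3. t=2 → L at (0,7/2); v=(2,-1)
4. t=2 → R at (4,3/2); v=(-2,-1)
5. t=3/2 → B at (1,0); v=(-2,1)

Final position: (1,0)
Wall sequence: LRLRB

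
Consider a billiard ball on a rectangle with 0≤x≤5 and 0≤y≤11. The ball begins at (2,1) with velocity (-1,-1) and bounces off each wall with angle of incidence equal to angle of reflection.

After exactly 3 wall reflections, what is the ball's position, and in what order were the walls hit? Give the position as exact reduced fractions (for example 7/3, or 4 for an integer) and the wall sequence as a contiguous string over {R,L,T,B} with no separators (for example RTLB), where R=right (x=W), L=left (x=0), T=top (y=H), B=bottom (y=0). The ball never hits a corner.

1. t=1 → B at (1,0); v=(-1,1)
2. t=1 → L at (0,1); v=(1,1)
3. t=5 → R at (5,6); v=(-1,1)

Final position: (5,6)
Wall sequence: BLR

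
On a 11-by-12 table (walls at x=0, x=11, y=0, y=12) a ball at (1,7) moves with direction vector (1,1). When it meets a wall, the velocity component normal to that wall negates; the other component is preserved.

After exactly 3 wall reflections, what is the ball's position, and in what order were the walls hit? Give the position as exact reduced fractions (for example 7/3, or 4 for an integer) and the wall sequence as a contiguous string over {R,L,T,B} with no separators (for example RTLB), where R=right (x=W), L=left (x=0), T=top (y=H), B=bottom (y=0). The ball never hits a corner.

1. t=5 → T at (6,12); v=(1,-1)
2. t=5 → R at (11,7); v=(-1,-1)
3. t=7 → B at (4,0); v=(-1,1)

Final position: (4,0)
Wall sequence: TRB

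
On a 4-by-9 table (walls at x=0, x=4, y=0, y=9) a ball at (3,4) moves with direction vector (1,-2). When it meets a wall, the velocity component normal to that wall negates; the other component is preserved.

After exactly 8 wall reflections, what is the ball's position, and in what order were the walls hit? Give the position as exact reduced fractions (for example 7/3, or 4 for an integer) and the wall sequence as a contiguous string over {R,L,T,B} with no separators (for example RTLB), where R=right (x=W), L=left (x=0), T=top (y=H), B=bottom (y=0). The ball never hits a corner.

Final position: (5/2,9)
Wall sequence: RBLTRBLT

1. t=1 → R at (4,2); v=(-1,-2)
2. t=1 → B at (3,0); v=(-1,2)
3. t=3 → L at (0,6); v=(1,2)
4. t=3/2 → T at (3/2,9); v=(1,-2)
5. t=5/2 → R at (4,4); v=(-1,-2)
6. t=2 → B at (2,0); v=(-1,2)
7. t=2 → L at (0,4); v=(1,2)
8. t=5/2 → T at (5/2,9); v=(1,-2)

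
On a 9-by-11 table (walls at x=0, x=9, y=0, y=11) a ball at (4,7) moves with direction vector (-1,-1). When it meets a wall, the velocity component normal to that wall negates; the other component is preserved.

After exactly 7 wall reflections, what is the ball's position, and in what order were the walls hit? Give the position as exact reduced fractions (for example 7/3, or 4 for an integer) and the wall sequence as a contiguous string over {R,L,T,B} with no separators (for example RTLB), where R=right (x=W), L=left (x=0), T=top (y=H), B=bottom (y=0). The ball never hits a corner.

Final position: (9,2)
Wall sequence: LBRTLBR

1. t=4 → L at (0,3); v=(1,-1)
2. t=3 → B at (3,0); v=(1,1)
3. t=6 → R at (9,6); v=(-1,1)
4. t=5 → T at (4,11); v=(-1,-1)
5. t=4 → L at (0,7); v=(1,-1)
6. t=7 → B at (7,0); v=(1,1)
7. t=2 → R at (9,2); v=(-1,1)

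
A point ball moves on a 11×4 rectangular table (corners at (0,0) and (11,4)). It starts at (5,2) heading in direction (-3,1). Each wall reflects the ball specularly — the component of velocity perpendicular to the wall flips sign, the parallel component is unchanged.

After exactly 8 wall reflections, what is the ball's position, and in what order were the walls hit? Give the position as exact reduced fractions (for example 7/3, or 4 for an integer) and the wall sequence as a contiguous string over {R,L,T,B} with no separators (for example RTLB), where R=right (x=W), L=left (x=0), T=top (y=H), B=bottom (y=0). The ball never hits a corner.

Final position: (7,0)
Wall sequence: LTRBLTRB

1. t=5/3 → L at (0,11/3); v=(3,1)
2. t=1/3 → T at (1,4); v=(3,-1)
3. t=10/3 → R at (11,2/3); v=(-3,-1)
4. t=2/3 → B at (9,0); v=(-3,1)
5. t=3 → L at (0,3); v=(3,1)
6. t=1 → T at (3,4); v=(3,-1)
7. t=8/3 → R at (11,4/3); v=(-3,-1)
8. t=4/3 → B at (7,0); v=(-3,1)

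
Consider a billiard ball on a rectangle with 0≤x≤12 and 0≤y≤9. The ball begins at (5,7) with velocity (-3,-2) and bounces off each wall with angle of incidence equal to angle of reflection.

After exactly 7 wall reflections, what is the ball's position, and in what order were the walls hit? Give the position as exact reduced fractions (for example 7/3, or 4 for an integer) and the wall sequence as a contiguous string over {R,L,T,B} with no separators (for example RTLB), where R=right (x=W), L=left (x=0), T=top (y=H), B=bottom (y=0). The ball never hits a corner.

1. t=5/3 → L at (0,11/3); v=(3,-2)
2. t=11/6 → B at (11/2,0); v=(3,2)
3. t=13/6 → R at (12,13/3); v=(-3,2)
4. t=7/3 → T at (5,9); v=(-3,-2)
5. t=5/3 → L at (0,17/3); v=(3,-2)
6. t=17/6 → B at (17/2,0); v=(3,2)
7. t=7/6 → R at (12,7/3); v=(-3,2)

Final position: (12,7/3)
Wall sequence: LBRTLBR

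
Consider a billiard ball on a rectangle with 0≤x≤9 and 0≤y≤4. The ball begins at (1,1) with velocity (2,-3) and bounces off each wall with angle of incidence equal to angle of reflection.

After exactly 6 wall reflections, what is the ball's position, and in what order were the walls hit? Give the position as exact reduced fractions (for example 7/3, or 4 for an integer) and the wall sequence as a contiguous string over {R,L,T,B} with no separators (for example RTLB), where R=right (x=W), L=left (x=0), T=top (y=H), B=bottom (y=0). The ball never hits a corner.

Final position: (17/3,0)
Wall sequence: BTBRTB

1. t=1/3 → B at (5/3,0); v=(2,3)
2. t=4/3 → T at (13/3,4); v=(2,-3)
3. t=4/3 → B at (7,0); v=(2,3)
4. t=1 → R at (9,3); v=(-2,3)
5. t=1/3 → T at (25/3,4); v=(-2,-3)
6. t=4/3 → B at (17/3,0); v=(-2,3)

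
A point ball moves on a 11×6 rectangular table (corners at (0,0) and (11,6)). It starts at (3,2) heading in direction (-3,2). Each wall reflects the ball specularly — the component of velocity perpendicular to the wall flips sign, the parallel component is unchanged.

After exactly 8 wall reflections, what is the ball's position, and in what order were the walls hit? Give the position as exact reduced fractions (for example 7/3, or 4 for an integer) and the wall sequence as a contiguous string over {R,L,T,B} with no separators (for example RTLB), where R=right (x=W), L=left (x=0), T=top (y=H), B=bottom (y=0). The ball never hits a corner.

Final position: (11,2)
Wall sequence: LTRBTLBR

1. t=1 → L at (0,4); v=(3,2)
2. t=1 → T at (3,6); v=(3,-2)
3. t=8/3 → R at (11,2/3); v=(-3,-2)
4. t=1/3 → B at (10,0); v=(-3,2)
5. t=3 → T at (1,6); v=(-3,-2)
6. t=1/3 → L at (0,16/3); v=(3,-2)
7. t=8/3 → B at (8,0); v=(3,2)
8. t=1 → R at (11,2); v=(-3,2)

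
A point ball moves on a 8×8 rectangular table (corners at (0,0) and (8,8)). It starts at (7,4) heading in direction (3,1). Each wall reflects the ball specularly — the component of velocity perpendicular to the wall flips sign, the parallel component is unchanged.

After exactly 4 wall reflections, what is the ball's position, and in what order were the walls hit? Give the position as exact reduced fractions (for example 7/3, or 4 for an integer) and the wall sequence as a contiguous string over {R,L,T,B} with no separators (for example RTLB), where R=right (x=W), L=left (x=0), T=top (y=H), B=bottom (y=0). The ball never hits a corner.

1. t=1/3 → R at (8,13/3); v=(-3,1)
2. t=8/3 → L at (0,7); v=(3,1)
3. t=1 → T at (3,8); v=(3,-1)
4. t=5/3 → R at (8,19/3); v=(-3,-1)

Final position: (8,19/3)
Wall sequence: RLTR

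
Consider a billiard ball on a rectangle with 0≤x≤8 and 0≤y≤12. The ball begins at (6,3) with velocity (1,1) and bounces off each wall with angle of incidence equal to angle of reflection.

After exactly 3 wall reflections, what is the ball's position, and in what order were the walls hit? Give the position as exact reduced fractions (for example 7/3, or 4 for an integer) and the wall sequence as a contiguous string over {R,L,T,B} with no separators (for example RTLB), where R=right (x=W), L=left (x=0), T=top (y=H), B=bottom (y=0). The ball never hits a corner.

Final position: (0,11)
Wall sequence: RTL

1. t=2 → R at (8,5); v=(-1,1)
2. t=7 → T at (1,12); v=(-1,-1)
3. t=1 → L at (0,11); v=(1,-1)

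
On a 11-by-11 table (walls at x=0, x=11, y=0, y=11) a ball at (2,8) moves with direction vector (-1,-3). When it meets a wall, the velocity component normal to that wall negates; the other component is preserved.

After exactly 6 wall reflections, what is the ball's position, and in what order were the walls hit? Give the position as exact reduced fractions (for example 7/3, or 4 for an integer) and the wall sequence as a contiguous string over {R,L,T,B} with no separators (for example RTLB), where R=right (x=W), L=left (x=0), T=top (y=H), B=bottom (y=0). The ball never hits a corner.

Final position: (31/3,11)
Wall sequence: LBTBRT

1. t=2 → L at (0,2); v=(1,-3)
2. t=2/3 → B at (2/3,0); v=(1,3)
3. t=11/3 → T at (13/3,11); v=(1,-3)
4. t=11/3 → B at (8,0); v=(1,3)
5. t=3 → R at (11,9); v=(-1,3)
6. t=2/3 → T at (31/3,11); v=(-1,-3)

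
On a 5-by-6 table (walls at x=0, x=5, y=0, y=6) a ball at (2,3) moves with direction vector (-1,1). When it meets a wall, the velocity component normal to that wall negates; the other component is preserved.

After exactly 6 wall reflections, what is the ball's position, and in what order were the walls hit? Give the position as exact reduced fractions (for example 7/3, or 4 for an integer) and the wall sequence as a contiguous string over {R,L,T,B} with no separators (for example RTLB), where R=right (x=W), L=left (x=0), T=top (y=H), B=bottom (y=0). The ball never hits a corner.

1. t=2 → L at (0,5); v=(1,1)
2. t=1 → T at (1,6); v=(1,-1)
3. t=4 → R at (5,2); v=(-1,-1)
4. t=2 → B at (3,0); v=(-1,1)
5. t=3 → L at (0,3); v=(1,1)
6. t=3 → T at (3,6); v=(1,-1)

Final position: (3,6)
Wall sequence: LTRBLT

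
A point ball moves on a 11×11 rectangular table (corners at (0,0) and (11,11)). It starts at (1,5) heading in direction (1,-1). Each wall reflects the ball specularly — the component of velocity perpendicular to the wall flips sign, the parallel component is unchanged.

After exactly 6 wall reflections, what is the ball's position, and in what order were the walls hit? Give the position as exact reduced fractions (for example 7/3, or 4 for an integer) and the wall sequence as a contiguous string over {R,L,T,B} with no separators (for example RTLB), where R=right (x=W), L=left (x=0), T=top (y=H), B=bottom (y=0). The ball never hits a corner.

1. t=5 → B at (6,0); v=(1,1)
2. t=5 → R at (11,5); v=(-1,1)
3. t=6 → T at (5,11); v=(-1,-1)
4. t=5 → L at (0,6); v=(1,-1)
5. t=6 → B at (6,0); v=(1,1)
6. t=5 → R at (11,5); v=(-1,1)

Final position: (11,5)
Wall sequence: BRTLBR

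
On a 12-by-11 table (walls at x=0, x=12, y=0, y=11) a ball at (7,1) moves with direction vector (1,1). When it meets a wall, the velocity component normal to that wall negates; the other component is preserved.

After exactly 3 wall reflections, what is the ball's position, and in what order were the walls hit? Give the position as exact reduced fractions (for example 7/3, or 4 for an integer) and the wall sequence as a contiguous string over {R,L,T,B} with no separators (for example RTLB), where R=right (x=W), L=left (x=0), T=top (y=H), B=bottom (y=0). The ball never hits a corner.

1. t=5 → R at (12,6); v=(-1,1)
2. t=5 → T at (7,11); v=(-1,-1)
3. t=7 → L at (0,4); v=(1,-1)

Final position: (0,4)
Wall sequence: RTL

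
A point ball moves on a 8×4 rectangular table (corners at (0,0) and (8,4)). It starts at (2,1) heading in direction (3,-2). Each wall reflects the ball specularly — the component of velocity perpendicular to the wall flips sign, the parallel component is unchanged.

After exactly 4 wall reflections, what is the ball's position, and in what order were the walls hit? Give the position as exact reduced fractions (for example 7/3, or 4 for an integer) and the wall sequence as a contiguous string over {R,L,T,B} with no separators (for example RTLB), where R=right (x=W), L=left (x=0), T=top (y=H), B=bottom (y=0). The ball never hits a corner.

1. t=1/2 → B at (7/2,0); v=(3,2)
2. t=3/2 → R at (8,3); v=(-3,2)
3. t=1/2 → T at (13/2,4); v=(-3,-2)
4. t=2 → B at (1/2,0); v=(-3,2)

Final position: (1/2,0)
Wall sequence: BRTB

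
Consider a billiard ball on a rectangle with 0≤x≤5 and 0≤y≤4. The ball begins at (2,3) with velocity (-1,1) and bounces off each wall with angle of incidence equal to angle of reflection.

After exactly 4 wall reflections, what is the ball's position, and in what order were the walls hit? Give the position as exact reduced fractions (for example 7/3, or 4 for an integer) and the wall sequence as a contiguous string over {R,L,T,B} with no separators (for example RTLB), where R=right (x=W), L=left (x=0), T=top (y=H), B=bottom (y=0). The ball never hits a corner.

Final position: (5,2)
Wall sequence: TLBR

1. t=1 → T at (1,4); v=(-1,-1)
2. t=1 → L at (0,3); v=(1,-1)
3. t=3 → B at (3,0); v=(1,1)
4. t=2 → R at (5,2); v=(-1,1)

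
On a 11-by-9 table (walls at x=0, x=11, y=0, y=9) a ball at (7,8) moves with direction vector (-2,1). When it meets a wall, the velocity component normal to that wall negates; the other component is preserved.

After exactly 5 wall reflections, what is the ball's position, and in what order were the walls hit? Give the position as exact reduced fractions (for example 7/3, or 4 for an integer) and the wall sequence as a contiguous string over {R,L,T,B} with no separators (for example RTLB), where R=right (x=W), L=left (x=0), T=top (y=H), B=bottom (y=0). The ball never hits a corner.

1. t=1 → T at (5,9); v=(-2,-1)
2. t=5/2 → L at (0,13/2); v=(2,-1)
3. t=11/2 → R at (11,1); v=(-2,-1)
4. t=1 → B at (9,0); v=(-2,1)
5. t=9/2 → L at (0,9/2); v=(2,1)

Final position: (0,9/2)
Wall sequence: TLRBL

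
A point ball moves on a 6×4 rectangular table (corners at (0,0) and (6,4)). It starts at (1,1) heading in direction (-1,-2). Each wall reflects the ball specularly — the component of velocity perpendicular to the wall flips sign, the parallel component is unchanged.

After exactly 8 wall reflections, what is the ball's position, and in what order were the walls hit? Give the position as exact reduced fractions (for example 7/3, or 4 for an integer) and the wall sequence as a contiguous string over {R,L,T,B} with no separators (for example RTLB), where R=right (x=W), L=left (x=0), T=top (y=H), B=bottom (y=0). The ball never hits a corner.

1. t=1/2 → B at (1/2,0); v=(-1,2)
2. t=1/2 → L at (0,1); v=(1,2)
3. t=3/2 → T at (3/2,4); v=(1,-2)
4. t=2 → B at (7/2,0); v=(1,2)
5. t=2 → T at (11/2,4); v=(1,-2)
6. t=1/2 → R at (6,3); v=(-1,-2)
7. t=3/2 → B at (9/2,0); v=(-1,2)
8. t=2 → T at (5/2,4); v=(-1,-2)

Final position: (5/2,4)
Wall sequence: BLTBTRBT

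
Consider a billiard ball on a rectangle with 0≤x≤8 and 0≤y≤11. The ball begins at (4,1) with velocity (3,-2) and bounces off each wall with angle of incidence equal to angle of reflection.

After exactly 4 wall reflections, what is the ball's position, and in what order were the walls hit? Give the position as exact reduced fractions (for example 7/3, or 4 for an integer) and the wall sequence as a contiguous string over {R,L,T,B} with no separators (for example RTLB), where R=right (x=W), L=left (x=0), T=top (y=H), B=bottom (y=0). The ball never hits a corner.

1. t=1/2 → B at (11/2,0); v=(3,2)
2. t=5/6 → R at (8,5/3); v=(-3,2)
3. t=8/3 → L at (0,7); v=(3,2)
4. t=2 → T at (6,11); v=(3,-2)

Final position: (6,11)
Wall sequence: BRLT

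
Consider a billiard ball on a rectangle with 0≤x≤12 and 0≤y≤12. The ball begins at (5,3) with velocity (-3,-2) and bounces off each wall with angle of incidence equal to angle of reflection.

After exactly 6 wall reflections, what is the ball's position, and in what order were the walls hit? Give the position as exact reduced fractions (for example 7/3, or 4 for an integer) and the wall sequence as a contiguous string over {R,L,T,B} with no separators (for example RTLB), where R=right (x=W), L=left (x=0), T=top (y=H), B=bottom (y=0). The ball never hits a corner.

1. t=3/2 → B at (1/2,0); v=(-3,2)
2. t=1/6 → L at (0,1/3); v=(3,2)
3. t=4 → R at (12,25/3); v=(-3,2)
4. t=11/6 → T at (13/2,12); v=(-3,-2)
5. t=13/6 → L at (0,23/3); v=(3,-2)
6. t=23/6 → B at (23/2,0); v=(3,2)

Final position: (23/2,0)
Wall sequence: BLRTLB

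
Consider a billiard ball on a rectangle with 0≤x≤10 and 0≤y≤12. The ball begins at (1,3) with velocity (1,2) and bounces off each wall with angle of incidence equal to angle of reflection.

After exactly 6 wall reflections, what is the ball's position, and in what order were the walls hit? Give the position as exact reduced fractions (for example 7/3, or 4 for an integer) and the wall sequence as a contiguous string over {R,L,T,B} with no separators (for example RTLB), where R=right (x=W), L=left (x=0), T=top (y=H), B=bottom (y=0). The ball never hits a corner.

1. t=9/2 → T at (11/2,12); v=(1,-2)
2. t=9/2 → R at (10,3); v=(-1,-2)
3. t=3/2 → B at (17/2,0); v=(-1,2)
4. t=6 → T at (5/2,12); v=(-1,-2)
5. t=5/2 → L at (0,7); v=(1,-2)
6. t=7/2 → B at (7/2,0); v=(1,2)

Final position: (7/2,0)
Wall sequence: TRBTLB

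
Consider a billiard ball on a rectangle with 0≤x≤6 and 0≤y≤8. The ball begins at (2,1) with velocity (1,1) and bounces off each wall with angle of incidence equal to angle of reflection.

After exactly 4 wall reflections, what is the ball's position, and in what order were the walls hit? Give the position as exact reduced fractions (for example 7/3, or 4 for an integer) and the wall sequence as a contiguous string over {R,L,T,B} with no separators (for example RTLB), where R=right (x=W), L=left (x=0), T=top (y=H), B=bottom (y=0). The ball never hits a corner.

1. t=4 → R at (6,5); v=(-1,1)
2. t=3 → T at (3,8); v=(-1,-1)
3. t=3 → L at (0,5); v=(1,-1)
4. t=5 → B at (5,0); v=(1,1)

Final position: (5,0)
Wall sequence: RTLB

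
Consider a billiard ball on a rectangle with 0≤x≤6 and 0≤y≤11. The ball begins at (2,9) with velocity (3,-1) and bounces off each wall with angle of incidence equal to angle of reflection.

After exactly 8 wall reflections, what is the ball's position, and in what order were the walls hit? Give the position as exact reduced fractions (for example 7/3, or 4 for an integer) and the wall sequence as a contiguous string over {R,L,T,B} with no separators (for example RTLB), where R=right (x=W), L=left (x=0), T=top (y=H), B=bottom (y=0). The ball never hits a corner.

Final position: (6,13/3)
Wall sequence: RLRLBRLR

1. t=4/3 → R at (6,23/3); v=(-3,-1)
2. t=2 → L at (0,17/3); v=(3,-1)
3. t=2 → R at (6,11/3); v=(-3,-1)
4. t=2 → L at (0,5/3); v=(3,-1)
5. t=5/3 → B at (5,0); v=(3,1)
6. t=1/3 → R at (6,1/3); v=(-3,1)
7. t=2 → L at (0,7/3); v=(3,1)
8. t=2 → R at (6,13/3); v=(-3,1)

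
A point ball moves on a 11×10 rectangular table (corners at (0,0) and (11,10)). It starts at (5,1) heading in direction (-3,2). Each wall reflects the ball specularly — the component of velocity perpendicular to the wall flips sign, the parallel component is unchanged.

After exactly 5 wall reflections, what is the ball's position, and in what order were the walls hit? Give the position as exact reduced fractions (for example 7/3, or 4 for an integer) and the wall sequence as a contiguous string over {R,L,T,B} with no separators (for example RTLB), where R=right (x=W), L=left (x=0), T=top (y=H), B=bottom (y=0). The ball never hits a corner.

Final position: (3/2,0)
Wall sequence: LTRLB

1. t=5/3 → L at (0,13/3); v=(3,2)
2. t=17/6 → T at (17/2,10); v=(3,-2)
3. t=5/6 → R at (11,25/3); v=(-3,-2)
4. t=11/3 → L at (0,1); v=(3,-2)
5. t=1/2 → B at (3/2,0); v=(3,2)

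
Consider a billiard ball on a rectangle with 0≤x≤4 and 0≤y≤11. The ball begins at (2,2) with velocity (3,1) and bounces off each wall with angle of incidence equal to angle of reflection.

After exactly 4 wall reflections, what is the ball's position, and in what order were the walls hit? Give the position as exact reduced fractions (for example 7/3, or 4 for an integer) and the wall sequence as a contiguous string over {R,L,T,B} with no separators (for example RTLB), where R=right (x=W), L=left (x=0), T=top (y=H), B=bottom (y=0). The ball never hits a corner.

Final position: (0,20/3)
Wall sequence: RLRL

1. t=2/3 → R at (4,8/3); v=(-3,1)
2. t=4/3 → L at (0,4); v=(3,1)
3. t=4/3 → R at (4,16/3); v=(-3,1)
4. t=4/3 → L at (0,20/3); v=(3,1)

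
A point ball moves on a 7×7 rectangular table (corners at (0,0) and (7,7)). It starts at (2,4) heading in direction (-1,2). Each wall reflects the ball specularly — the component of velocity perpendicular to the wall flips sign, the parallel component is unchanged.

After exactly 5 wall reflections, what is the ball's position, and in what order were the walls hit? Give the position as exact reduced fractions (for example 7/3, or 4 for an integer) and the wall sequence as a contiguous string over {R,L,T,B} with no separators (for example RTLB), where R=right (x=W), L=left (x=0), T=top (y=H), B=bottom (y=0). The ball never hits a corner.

Final position: (7,6)
Wall sequence: TLBTR

1. t=3/2 → T at (1/2,7); v=(-1,-2)
2. t=1/2 → L at (0,6); v=(1,-2)
3. t=3 → B at (3,0); v=(1,2)
4. t=7/2 → T at (13/2,7); v=(1,-2)
5. t=1/2 → R at (7,6); v=(-1,-2)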